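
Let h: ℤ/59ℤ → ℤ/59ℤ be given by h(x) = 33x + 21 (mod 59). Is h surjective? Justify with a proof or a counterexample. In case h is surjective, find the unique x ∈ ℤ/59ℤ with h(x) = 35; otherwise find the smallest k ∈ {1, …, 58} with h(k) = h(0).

Since gcd(33, 59) = 1, 33 is invertible modulo 59. Euclid's algorithm: 59 = 1·33 + 26, 33 = 1·26 + 7, 26 = 3·7 + 5, 7 = 1·5 + 2, 5 = 2·2 + 1; back-substituting gives 1 = 34·33 − 19·59, so 33⁻¹ ≡ 34 (mod 59).
For any y ∈ ℤ/59ℤ, x = 34(y − 21) mod 59 satisfies h(x) = 33·34(y − 21) + 21 ≡ y (since 33·34 ≡ 1 mod 59). So every y has a preimage.
So h is surjective.
Since h is surjective, we compute h⁻¹(35): solve 33x + 21 ≡ 35 (mod 59), i.e. 33x ≡ 14 (mod 59).
Multiplying by 33⁻¹ = 34 gives x ≡ 34·14 = 476 = 8·59 + 4 ≡ 4 (mod 59).
Check: h(4) = 33·4 + 21 = 153 = 2·59 + 35 ≡ 35 (mod 59).

4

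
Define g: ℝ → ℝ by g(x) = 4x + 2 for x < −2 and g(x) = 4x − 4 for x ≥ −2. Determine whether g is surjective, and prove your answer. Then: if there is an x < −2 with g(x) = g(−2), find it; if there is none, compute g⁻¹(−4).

-7/2

Both pieces are strictly increasing (slopes 4 and 4), so each is injective on its own interval.
The left piece maps (−∞, −2) onto (−∞, −6); the right piece maps [−2, ∞) onto [−12, ∞).
The union (−∞, −6) ∪ [−12, ∞) covers ℝ, so g is surjective.
For the follow-up: the images overlap, so an x < −2 with g(x) = g(−2) exists. g(−2) = −12; solving 4x + 2 = −12 for x < −2 gives x = (−12 − 2)/4 = −7/2.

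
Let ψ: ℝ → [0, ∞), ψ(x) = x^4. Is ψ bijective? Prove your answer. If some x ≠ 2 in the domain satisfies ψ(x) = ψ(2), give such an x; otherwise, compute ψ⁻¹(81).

ψ(2) = 16 = (−2)^4 = ψ(−2) (since 4 is even), with 2 ≠ −2. So ψ is not injective, hence not bijective.
For the follow-up, such an x exists: taking x = −2 ∈ ℝ gives ψ(−2) = 16 = ψ(2) with −2 ≠ 2.

-2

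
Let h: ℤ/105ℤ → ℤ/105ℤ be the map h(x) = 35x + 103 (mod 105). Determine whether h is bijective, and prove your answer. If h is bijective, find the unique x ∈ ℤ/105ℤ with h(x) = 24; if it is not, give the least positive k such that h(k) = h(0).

3

We have gcd(35, 105) = 35 > 1. Taking s = 0 and t = 3: h(0) = 103 and h(3) = 35·3 + 103 = 208 ≡ 103 (mod 105).
So h(0) = h(3) while 0 ≠ 3, thus h is not injective, hence not bijective.
Since h is not bijective, we find the least positive k with h(k) = h(0): this means 35k ≡ 0 (mod 105), i.e. 105 ∣ 35k. Since gcd(35, 105) = 35, dividing through by 35 this holds exactly when 3 ∣ k.
The smallest positive such k is 3.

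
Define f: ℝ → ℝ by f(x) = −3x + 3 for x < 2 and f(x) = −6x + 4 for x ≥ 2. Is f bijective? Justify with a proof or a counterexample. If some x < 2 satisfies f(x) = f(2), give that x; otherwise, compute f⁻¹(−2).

5/3

Both pieces are strictly decreasing (slopes −3 and −6), so each is injective on its own interval.
The left piece maps (−∞, 2) onto (−3, ∞); the right piece maps [2, ∞) onto (−∞, −8].
The images leave a gap (−3 has no preimage), so f is not surjective, hence not bijective.
Because the two images are disjoint, no x < 2 has f(x) = f(2), so we compute f⁻¹(−2): −2 lies in (−3, ∞), so solve −3x + 3 = −2: x = (−2 − 3)/(−3) = 5/3.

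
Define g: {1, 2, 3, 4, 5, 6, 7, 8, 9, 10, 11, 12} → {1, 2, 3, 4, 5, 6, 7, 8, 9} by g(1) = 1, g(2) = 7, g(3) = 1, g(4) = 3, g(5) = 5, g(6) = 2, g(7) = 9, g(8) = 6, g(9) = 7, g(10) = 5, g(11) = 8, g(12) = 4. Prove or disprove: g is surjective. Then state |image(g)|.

Every element of the codomain has a preimage: 1 = g(1), 2 = g(6), 3 = g(4), 4 = g(12), 5 = g(5), 6 = g(8), 7 = g(2), 8 = g(11), 9 = g(7).
Therefore g is surjective.
The image of g is {1, 2, 3, 4, 5, 6, 7, 8, 9}, which has 9 elements.

9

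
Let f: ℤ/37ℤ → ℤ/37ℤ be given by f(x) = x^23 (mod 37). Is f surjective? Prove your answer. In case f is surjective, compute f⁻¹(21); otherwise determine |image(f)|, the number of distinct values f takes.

Since 37 is prime, the nonzero elements of ℤ/37ℤ form a cyclic group of order 36.
As gcd(23, 36) = 1, raising to the 23rd power is a bijection on this group: if s^23 ≡ t^23 then (st^{−1})^23 = 1, and the only element of order dividing gcd(23, 36) = 1 is 1, so s = t.
With f(0) = 0 this makes f injective on all of ℤ/37ℤ, hence bijective (finite equal-size domain and codomain). In particular f is surjective.
Since f is surjective, we find the preimage of 21. The inverse of x ↦ x^23 on (ℤ/37ℤ)^× is x ↦ x^11, because 23·11 = 253 = 7·36 + 1 ≡ 1 (mod 36) and x^{36} = 1 for x ≠ 0 (Fermat). So f⁻¹(21) = 21^11 mod 37.
Repeated squaring mod 37: 21^1 ≡ 21, 21^2 ≡ 21² = 441 ≡ 34, 21^4 ≡ 34² = 1156 ≡ 9, 21^8 ≡ 9² = 81 ≡ 7. Since 11 = 8 + 2 + 1, 21^11 ≡ 7·34·21: 7·34 = 238 ≡ 16, then 16·21 = 336 ≡ 3. So 21^11 ≡ 3 (mod 37).
Hence f⁻¹(21) = 3.

3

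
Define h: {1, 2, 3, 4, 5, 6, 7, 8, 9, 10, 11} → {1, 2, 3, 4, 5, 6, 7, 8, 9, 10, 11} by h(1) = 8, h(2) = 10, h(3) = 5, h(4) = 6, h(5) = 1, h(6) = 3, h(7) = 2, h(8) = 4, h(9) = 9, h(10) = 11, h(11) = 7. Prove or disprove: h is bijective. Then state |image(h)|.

The values 8, 10, 5, 6, 1, 3, 2, 4, 9, 11, 7 are a permutation of {1, 2, 3, 4, 5, 6, 7, 8, 9, 10, 11}: each element appears exactly once.
So h is injective and surjective, hence bijective.
The image of h is {1, 2, 3, 4, 5, 6, 7, 8, 9, 10, 11}, which has 11 elements.

11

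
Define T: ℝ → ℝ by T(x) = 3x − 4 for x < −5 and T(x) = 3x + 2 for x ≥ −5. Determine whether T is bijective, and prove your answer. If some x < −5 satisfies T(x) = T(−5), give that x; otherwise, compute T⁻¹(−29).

Both pieces are strictly increasing (slopes 3 and 3), so each is injective on its own interval.
The left piece maps (−∞, −5) onto (−∞, −19); the right piece maps [−5, ∞) onto [−13, ∞).
The images leave a gap (−19 has no preimage), so T is not surjective, hence not bijective.
Because the two images are disjoint, no x < −5 has T(x) = T(−5), so we compute T⁻¹(−29): −29 lies in (−∞, −19), so solve 3x − 4 = −29: x = (−29 + 4)/3 = −25/3.

-25/3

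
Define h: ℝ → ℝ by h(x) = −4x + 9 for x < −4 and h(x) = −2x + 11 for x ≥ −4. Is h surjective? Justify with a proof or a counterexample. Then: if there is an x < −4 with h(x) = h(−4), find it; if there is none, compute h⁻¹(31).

Both pieces are strictly decreasing (slopes −4 and −2), so each is injective on its own interval.
The left piece maps (−∞, −4) onto (25, ∞); the right piece maps [−4, ∞) onto (−∞, 19].
The union (25, ∞) ∪ (−∞, 19] omits the interval between 25 and 19; in particular 25 has no preimage. So h is not surjective.
Because the two images are disjoint, no x < −4 has h(x) = h(−4), so we compute h⁻¹(31): 31 lies in (25, ∞), so solve −4x + 9 = 31: x = (31 − 9)/(−4) = −11/2.

-11/2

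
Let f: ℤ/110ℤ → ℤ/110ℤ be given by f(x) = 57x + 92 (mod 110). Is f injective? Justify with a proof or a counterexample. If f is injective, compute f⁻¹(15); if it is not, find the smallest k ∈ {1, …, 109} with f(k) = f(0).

Recall that f is injective if f(u) = f(v) implies u = v.
If f(u) = f(v), then 57u ≡ 57v (mod 110). Because gcd(57, 110) = 1, we may cancel 57 to get u ≡ v (mod 110).
So f is injective.
We now compute 57⁻¹ mod 110 explicitly. Euclid's algorithm: 110 = 1·57 + 53, 57 = 1·53 + 4, 53 = 13·4 + 1; back-substituting gives 1 = 83·57 − 43·110, so 57⁻¹ ≡ 83 (mod 110).
Since f is injective, we find f⁻¹(15): we need 57x ≡ 15 − 92 ≡ 33 (mod 110). Using 57⁻¹ = 83: x ≡ 83·33 = 2739 = 24·110 + 99, so x = 99.
Check: f(99) = 57·99 + 92 = 5735 = 52·110 + 15 ≡ 15 (mod 110).

99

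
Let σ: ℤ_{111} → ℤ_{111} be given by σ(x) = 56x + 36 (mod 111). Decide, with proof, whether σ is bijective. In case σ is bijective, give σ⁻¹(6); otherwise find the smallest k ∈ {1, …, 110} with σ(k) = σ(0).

51

Suppose σ(a) = σ(b) in ℤ_{111}. Then 56a + 36 ≡ 56b + 36 (mod 111), thus 56(a − b) ≡ 0 (mod 111).
Since gcd(56, 111) = 1, 56 is invertible modulo 111, therefore a − b ≡ 0 (mod 111), i.e. a = b.
We now compute 56⁻¹ mod 111 explicitly. Euclid's algorithm: 111 = 1·56 + 55, 56 = 1·55 + 1; back-substituting gives 1 = 2·56 − 1·111, so 56⁻¹ ≡ 2 (mod 111).
For any y ∈ ℤ_{111}, x = 2(y − 36) mod 111 satisfies σ(x) = 56·2(y − 36) + 36 ≡ y (since 56·2 ≡ 1 mod 111). So every y has a preimage.
Hence σ is bijective.
Since σ is bijective, we compute σ⁻¹(6): solve 56x + 36 ≡ 6 (mod 111), i.e. 56x ≡ 81 (mod 111).
Multiplying by 56⁻¹ = 2 gives x ≡ 2·81 = 162 = 1·111 + 51 ≡ 51 (mod 111).
Check: σ(51) = 56·51 + 36 = 2892 = 26·111 + 6 ≡ 6 (mod 111).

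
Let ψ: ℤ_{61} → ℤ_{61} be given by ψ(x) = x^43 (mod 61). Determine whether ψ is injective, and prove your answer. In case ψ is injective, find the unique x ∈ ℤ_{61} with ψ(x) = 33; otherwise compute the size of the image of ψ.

Since 61 is prime, the nonzero elements of ℤ_{61} form a cyclic group of order 60.
As gcd(43, 60) = 1, raising to the 43rd power is a bijection on this group: if a^43 ≡ b^43 then (ab^{−1})^43 = 1, and the only element of order dividing gcd(43, 60) = 1 is 1, so a = b.
With ψ(0) = 0 this makes ψ injective on all of ℤ_{61}, hence bijective (finite equal-size domain and codomain). In particular ψ is injective.
Since ψ is injective, we find the preimage of 33. The inverse of x ↦ x^43 on (ℤ_{61})^× is x ↦ x^7, because 43·7 = 301 = 5·60 + 1 ≡ 1 (mod 60) and x^{60} = 1 for x ≠ 0 (Fermat). So ψ⁻¹(33) = 33^7 mod 61.
Repeated squaring mod 61: 33^1 ≡ 33, 33^2 ≡ 33² = 1089 ≡ 52, 33^4 ≡ 52² = 2704 ≡ 20. Since 7 = 4 + 2 + 1, 33^7 ≡ 20·52·33: 20·52 = 1040 ≡ 3, then 3·33 = 99 ≡ 38. So 33^7 ≡ 38 (mod 61).
Hence ψ⁻¹(33) = 38.

38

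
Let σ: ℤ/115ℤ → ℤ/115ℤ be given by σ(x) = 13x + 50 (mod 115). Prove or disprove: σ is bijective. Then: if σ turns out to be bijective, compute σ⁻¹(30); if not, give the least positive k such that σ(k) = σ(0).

By definition, σ is injective if σ(s) = σ(t) implies s = t.
If σ(s) = σ(t), then 13s ≡ 13t (mod 115). Because gcd(13, 115) = 1, we may cancel 13 to get s ≡ t (mod 115).
We now compute 13⁻¹ mod 115 explicitly. Euclid's algorithm: 115 = 8·13 + 11, 13 = 1·11 + 2, 11 = 5·2 + 1; back-substituting gives 1 = 62·13 − 7·115, so 13⁻¹ ≡ 62 (mod 115).
Then y ↦ 62(y − 50) is a two-sided inverse to σ, so every y ∈ ℤ/115ℤ has a preimage.
So σ is bijective.
Since σ is bijective, we compute σ⁻¹(30): solve 13x + 50 ≡ 30 (mod 115), i.e. 13x ≡ 95 (mod 115).
Multiplying by 13⁻¹ = 62 gives x ≡ 62·95 = 5890 = 51·115 + 25 ≡ 25 (mod 115).
Check: σ(25) = 13·25 + 50 = 375 = 3·115 + 30 ≡ 30 (mod 115).

25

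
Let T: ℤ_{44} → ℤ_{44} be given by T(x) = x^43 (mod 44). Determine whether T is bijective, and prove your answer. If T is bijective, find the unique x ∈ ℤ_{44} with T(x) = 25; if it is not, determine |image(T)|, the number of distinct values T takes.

T(0) = 0^43 = 0.
T(22): Repeated squaring mod 44: 22^1 ≡ 22, 22^2 ≡ 22² = 484 ≡ 0, 22^4 ≡ 0² = 0, 22^8 ≡ 0² = 0, 22^16 ≡ 0² = 0, 22^32 ≡ 0² = 0. Since 43 = 32 + 8 + 2 + 1, 22^43 ≡ 0·0·0·22: 0·0 = 0, then 0·0 = 0, then 0·22 = 0. So 22^43 ≡ 0 (mod 44).
So T(0) = T(22) = 0 while 0 ≠ 22, hence T is not injective, hence not bijective.
Since T is not bijective, we determine |image(T)|. Computing x^43 mod 44 for each x (by repeated squaring, reducing mod 44 at every step), the values T(0), T(1), …, T(43) are: 0, 1, 8, 27, 20, 37, 40, 35, 28, 25, 32, 11, 12, 41, 16, 31, 4, 29, 24, 39, 36, 21, 0, 23, 8, 5, 20, 15, 40, 13, 28, 3, 32, 33, 12, 19, 16, 9, 4, 7, 24, 17, 36, 43.
The distinct values are {0, 1, 3, 4, 5, 7, 8, 9, 11, 12, 13, 15, 16, 17, 19, 20, 21, 23, 24, 25, 27, 28, 29, 31, 32, 33, 35, 36, 37, 39, 40, 41, 43}; there are 33 of them.

33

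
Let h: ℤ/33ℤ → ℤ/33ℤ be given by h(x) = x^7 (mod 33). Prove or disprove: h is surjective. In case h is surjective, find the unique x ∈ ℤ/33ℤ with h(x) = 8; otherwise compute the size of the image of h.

17

Computing x^7 mod 33 for each x (by repeated squaring, reducing mod 33 at every step), the values h(0), h(1), …, h(32) are: 0, 1, 29, 9, 16, 14, 30, 28, 2, 15, 10, 11, 12, 7, 20, 27, 25, 8, 6, 13, 26, 21, 22, 23, 18, 31, 5, 3, 19, 17, 24, 4, 32.
Every element of ℤ/33ℤ appears exactly once in this list, so h is a bijection, and in particular surjective.
Since h is surjective, we read off the preimage of 8 from the same table: h(17) = 8, so h⁻¹(8) = 17.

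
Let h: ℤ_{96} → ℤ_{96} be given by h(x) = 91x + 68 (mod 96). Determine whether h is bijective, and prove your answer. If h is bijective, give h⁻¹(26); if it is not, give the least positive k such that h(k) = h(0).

66

Recall: injectivity means: for all u, v in the domain, h(u) = h(v) implies u = v.
Suppose h(u) = h(v) in ℤ_{96}. Then 91u + 68 ≡ 91v + 68 (mod 96), hence 91(u − v) ≡ 0 (mod 96).
Since gcd(91, 96) = 1, 91 is invertible modulo 96, so u − v ≡ 0 (mod 96), i.e. u = v.
We now compute 91⁻¹ mod 96 explicitly. Euclid's algorithm: 96 = 1·91 + 5, 91 = 18·5 + 1; back-substituting gives 1 = 19·91 − 18·96, so 91⁻¹ ≡ 19 (mod 96).
Then y ↦ 19(y − 68) is a two-sided inverse to h, so every y ∈ ℤ_{96} has a preimage.
Therefore h is bijective.
Since h is bijective, we find h⁻¹(26): we need 91x ≡ 26 − 68 ≡ 54 (mod 96). Using 91⁻¹ = 19: x ≡ 19·54 = 1026 = 10·96 + 66, so x = 66.
Check: h(66) = 91·66 + 68 = 6074 = 63·96 + 26 ≡ 26 (mod 96).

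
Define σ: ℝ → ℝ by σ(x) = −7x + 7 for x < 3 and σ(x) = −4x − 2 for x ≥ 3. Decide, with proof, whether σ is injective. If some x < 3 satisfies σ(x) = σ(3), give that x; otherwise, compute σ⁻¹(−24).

11/2

Both pieces are strictly decreasing (slopes −7 and −4), so each is injective on its own interval.
The left piece maps (−∞, 3) onto (−14, ∞); the right piece maps [3, ∞) onto (−∞, −14].
These images are disjoint, so no value is attained by both pieces. Hence σ is injective.
Because the two images are disjoint, no x < 3 has σ(x) = σ(3), so we compute σ⁻¹(−24): −24 lies in (−∞, −14], so solve −4x − 2 = −24: x = (−24 + 2)/(−4) = 11/2.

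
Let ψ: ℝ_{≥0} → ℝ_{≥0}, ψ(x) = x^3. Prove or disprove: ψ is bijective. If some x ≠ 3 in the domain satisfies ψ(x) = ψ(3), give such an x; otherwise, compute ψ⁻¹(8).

On ℝ_{≥0}, x ↦ x^3 is strictly increasing (injective) and for any y ∈ ℝ_{≥0} the 3rd root y^{1/3} lies in ℝ_{≥0} (surjective). So ψ is bijective.
Since x ↦ x^3 is strictly increasing on ℝ_{≥0}, it is injective there, so no x ≠ 3 in the domain has ψ(x) = ψ(3). We therefore compute ψ⁻¹(8) = 8^{1/3} = 2 (indeed 2^3 = 8).

2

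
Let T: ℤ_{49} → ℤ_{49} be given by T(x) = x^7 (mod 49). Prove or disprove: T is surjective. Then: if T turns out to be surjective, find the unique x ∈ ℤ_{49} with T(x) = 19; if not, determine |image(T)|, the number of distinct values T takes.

7

T(0) = 0^7 = 0.
T(7): Repeated squaring mod 49: 7^1 ≡ 7, 7^2 ≡ 7² = 49 ≡ 0, 7^4 ≡ 0² = 0. Since 7 = 4 + 2 + 1, 7^7 ≡ 0·0·7: 0·0 = 0, then 0·7 = 0. So 7^7 ≡ 0 (mod 49).
So T(0) = T(7) = 0 while 0 ≠ 7, thus T is not injective.
A non-injective map from the 49-element set ℤ_{49} to itself takes at most 48 distinct values, so it cannot be surjective. Thus T is not surjective.
Since T is not surjective, we determine |image(T)|. Computing x^7 mod 49 for each x (by repeated squaring, reducing mod 49 at every step), the values T(0), T(1), …, T(48) are: 0, 1, 30, 31, 18, 19, 48, 0, 1, 30, 31, 18, 19, 48, 0, 1, 30, 31, 18, 19, 48, 0, 1, 30, 31, 18, 19, 48, 0, 1, 30, 31, 18, 19, 48, 0, 1, 30, 31, 18, 19, 48, 0, 1, 30, 31, 18, 19, 48.
The distinct values are {0, 1, 18, 19, 30, 31, 48}; there are 7 of them.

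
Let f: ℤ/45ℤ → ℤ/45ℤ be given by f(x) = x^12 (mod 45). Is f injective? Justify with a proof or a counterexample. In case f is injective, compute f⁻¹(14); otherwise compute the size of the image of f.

f(1) = 1^12 = 1.
f(2): Repeated squaring mod 45: 2^1 ≡ 2, 2^2 ≡ 2² = 4, 2^4 ≡ 4² = 16, 2^8 ≡ 16² = 256 ≡ 31. Since 12 = 8 + 4, 2^12 ≡ 31·16: 31·16 = 496 ≡ 1. So 2^12 ≡ 1 (mod 45).
So f(1) = f(2) = 1 while 1 ≠ 2, hence f is not injective.
Since f is not injective, we determine |image(f)|. Computing x^12 mod 45 for each x (by repeated squaring, reducing mod 45 at every step), the values f(0), f(1), …, f(44) are: 0, 1, 1, 36, 1, 10, 36, 1, 1, 36, 10, 1, 36, 1, 1, 0, 1, 1, 36, 1, 10, 36, 1, 1, 36, 10, 1, 36, 1, 1, 0, 1, 1, 36, 1, 10, 36, 1, 1, 36, 10, 1, 36, 1, 1.
The distinct values are {0, 1, 10, 36}; there are 4 of them.

4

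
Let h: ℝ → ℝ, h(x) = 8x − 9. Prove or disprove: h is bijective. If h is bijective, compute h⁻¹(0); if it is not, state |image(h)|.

9/8

Suppose h(x_1) = h(x_2). Then 8x_1 − 9 = 8x_2 − 9, so 8x_1 = 8x_2, thus x_1 = x_2.
For any y ∈ ℝ, x = (y + 9)/8 satisfies h(x) = y.
Hence h is bijective.
Since h is bijective, we compute h⁻¹(0) = (0 + 9)/8 = 9/8.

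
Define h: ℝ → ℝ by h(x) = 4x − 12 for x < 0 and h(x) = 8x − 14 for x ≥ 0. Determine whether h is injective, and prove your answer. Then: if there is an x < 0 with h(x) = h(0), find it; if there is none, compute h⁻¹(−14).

Both pieces are strictly increasing (slopes 4 and 8), so each is injective on its own interval.
The left piece maps (−∞, 0) onto (−∞, −12); the right piece maps [0, ∞) onto [−14, ∞).
These images overlap. In particular h(0) = −14 (right piece), and solving 4x − 12 = −14 on the left piece gives x = −1/2 < 0.
So h(−1/2) = h(0) with −1/2 ≠ 0, and h is not injective. This x = −1/2 is the requested value below 0.

-1/2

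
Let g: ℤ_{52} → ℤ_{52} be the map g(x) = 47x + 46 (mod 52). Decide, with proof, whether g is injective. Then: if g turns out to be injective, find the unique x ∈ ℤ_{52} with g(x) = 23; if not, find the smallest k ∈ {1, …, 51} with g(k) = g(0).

Recall that injectivity means: for all a, b in the domain, g(a) = g(b) implies a = b.
Suppose g(a) = g(b) in ℤ_{52}. Then 47a + 46 ≡ 47b + 46 (mod 52), so 47(a − b) ≡ 0 (mod 52).
Since gcd(47, 52) = 1, 47 is invertible modulo 52, thus a − b ≡ 0 (mod 52), i.e. a = b.
Therefore g is injective.
We now compute 47⁻¹ mod 52 explicitly. Euclid's algorithm: 52 = 1·47 + 5, 47 = 9·5 + 2, 5 = 2·2 + 1; back-substituting gives 1 = 31·47 − 28·52, so 47⁻¹ ≡ 31 (mod 52).
Since g is injective, we compute g⁻¹(23): solve 47x + 46 ≡ 23 (mod 52), i.e. 47x ≡ 29 (mod 52).
Multiplying by 47⁻¹ = 31 gives x ≡ 31·29 = 899 = 17·52 + 15 ≡ 15 (mod 52).
Check: g(15) = 47·15 + 46 = 751 = 14·52 + 23 ≡ 23 (mod 52).

15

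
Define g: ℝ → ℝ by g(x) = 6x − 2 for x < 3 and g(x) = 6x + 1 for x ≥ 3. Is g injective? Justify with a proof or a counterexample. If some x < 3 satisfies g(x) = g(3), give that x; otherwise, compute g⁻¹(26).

25/6

Both pieces are strictly increasing (slopes 6 and 6), so each is injective on its own interval.
The left piece maps (−∞, 3) onto (−∞, 16); the right piece maps [3, ∞) onto [19, ∞).
These images are disjoint, so no value is attained by both pieces. So g is injective.
Because the two images are disjoint, no x < 3 has g(x) = g(3), so we compute g⁻¹(26): 26 lies in [19, ∞), so solve 6x + 1 = 26: x = (26 − 1)/6 = 25/6.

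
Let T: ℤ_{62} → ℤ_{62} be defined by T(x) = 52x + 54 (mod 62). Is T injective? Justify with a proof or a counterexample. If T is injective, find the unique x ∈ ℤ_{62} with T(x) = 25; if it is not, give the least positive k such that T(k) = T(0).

31

We have gcd(52, 62) = 2 > 1. Taking s = 0 and t = 31: T(0) = 54 and T(31) = 52·31 + 54 = 1666 ≡ 54 (mod 62).
So T(0) = T(31) while 0 ≠ 31, so T is not injective.
Since T is not injective, we find the least positive k with T(k) = T(0): this means 52k ≡ 0 (mod 62), i.e. 62 ∣ 52k. Since gcd(52, 62) = 2, dividing through by 2 this holds exactly when 31 ∣ 26k, and as gcd(26, 31) = 1, exactly when 31 ∣ k.
The smallest positive such k is 31.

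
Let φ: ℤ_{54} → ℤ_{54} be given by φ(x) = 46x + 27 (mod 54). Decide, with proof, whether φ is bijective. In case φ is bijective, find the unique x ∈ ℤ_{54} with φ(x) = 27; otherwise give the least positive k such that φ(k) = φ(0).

By definition, injectivity means: for all u, v in the domain, φ(u) = φ(v) implies u = v.
We have gcd(46, 54) = 2 > 1. Taking u = 0 and v = 27: φ(0) = 27 and φ(27) = 46·27 + 27 = 1269 ≡ 27 (mod 54).
So φ(0) = φ(27) while 0 ≠ 27, so φ is not injective, hence not bijective.
Since φ is not bijective, we find the least positive k with φ(k) = φ(0): this means 46k ≡ 0 (mod 54), i.e. 54 ∣ 46k. Since gcd(46, 54) = 2, dividing through by 2 this holds exactly when 27 ∣ 23k, and as gcd(23, 27) = 1, exactly when 27 ∣ k.
The smallest positive such k is 27.

27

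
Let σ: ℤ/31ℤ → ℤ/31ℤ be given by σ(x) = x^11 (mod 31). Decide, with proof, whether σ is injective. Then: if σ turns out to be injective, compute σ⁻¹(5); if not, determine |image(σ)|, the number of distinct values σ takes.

Since 31 is prime, the nonzero elements of ℤ/31ℤ form a cyclic group of order 30.
As gcd(11, 30) = 1, raising to the 11th power is a bijection on this group: if u^11 ≡ v^11 then (uv^{−1})^11 = 1, and the only element of order dividing gcd(11, 30) = 1 is 1, so u = v.
With σ(0) = 0 this makes σ injective on all of ℤ/31ℤ, hence bijective (finite equal-size domain and codomain). In particular σ is injective.
Since σ is injective, we find the preimage of 5. The inverse of x ↦ x^11 on (ℤ/31ℤ)^× is x ↦ x^11, because 11·11 = 121 = 4·30 + 1 ≡ 1 (mod 30) and x^{30} = 1 for x ≠ 0 (Fermat). So σ⁻¹(5) = 5^11 mod 31.
Repeated squaring mod 31: 5^1 ≡ 5, 5^2 ≡ 5² = 25, 5^4 ≡ 25² = 625 ≡ 5, 5^8 ≡ 5² = 25. Since 11 = 8 + 2 + 1, 5^11 ≡ 25·25·5: 25·25 = 625 ≡ 5, then 5·5 = 25. So 5^11 ≡ 25 (mod 31).
Hence σ⁻¹(5) = 25.

25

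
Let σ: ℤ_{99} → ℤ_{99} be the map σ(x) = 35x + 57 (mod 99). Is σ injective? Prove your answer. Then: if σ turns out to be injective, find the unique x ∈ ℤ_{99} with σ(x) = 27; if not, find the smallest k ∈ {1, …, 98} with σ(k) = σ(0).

84

If σ(a) = σ(b), then 35a ≡ 35b (mod 99). Because gcd(35, 99) = 1, we may cancel 35 to get a ≡ b (mod 99).
Thus σ is injective.
We now compute 35⁻¹ mod 99 explicitly. Euclid's algorithm: 99 = 2·35 + 29, 35 = 1·29 + 6, 29 = 4·6 + 5, 6 = 1·5 + 1; back-substituting gives 1 = 17·35 − 6·99, so 35⁻¹ ≡ 17 (mod 99).
Since σ is injective, we find σ⁻¹(27): we need 35x ≡ 27 − 57 ≡ 69 (mod 99). Using 35⁻¹ = 17: x ≡ 17·69 = 1173 = 11·99 + 84, so x = 84.
Check: σ(84) = 35·84 + 57 = 2997 = 30·99 + 27 ≡ 27 (mod 99).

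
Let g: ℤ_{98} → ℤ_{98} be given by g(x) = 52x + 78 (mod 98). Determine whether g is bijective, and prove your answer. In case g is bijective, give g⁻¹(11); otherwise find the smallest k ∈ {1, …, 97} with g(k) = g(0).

We have gcd(52, 98) = 2 > 1. Taking a = 0 and b = 49: g(0) = 78 and g(49) = 52·49 + 78 = 2626 ≡ 78 (mod 98).
So g(0) = g(49) while 0 ≠ 49, so g is not injective, hence not bijective.
Since g is not bijective, we find the least positive k with g(k) = g(0): this means 52k ≡ 0 (mod 98), i.e. 98 ∣ 52k. Since gcd(52, 98) = 2, dividing through by 2 this holds exactly when 49 ∣ 26k, and as gcd(26, 49) = 1, exactly when 49 ∣ k.
The smallest positive such k is 49.

49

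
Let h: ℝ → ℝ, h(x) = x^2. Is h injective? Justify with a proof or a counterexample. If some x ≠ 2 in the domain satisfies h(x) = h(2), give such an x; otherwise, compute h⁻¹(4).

-2

h(2) = 4 = (−2)^2 = h(−2) (since 2 is even), with 2 ≠ −2. So h is not injective.
For the follow-up, such an x exists: taking x = −2 ∈ ℝ gives h(−2) = 4 = h(2) with −2 ≠ 2.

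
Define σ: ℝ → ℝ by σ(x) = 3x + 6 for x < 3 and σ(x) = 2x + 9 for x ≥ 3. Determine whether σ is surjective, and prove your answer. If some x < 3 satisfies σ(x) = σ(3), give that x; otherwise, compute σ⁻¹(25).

8

Both pieces are strictly increasing (slopes 3 and 2), so each is injective on its own interval.
The left piece maps (−∞, 3) onto (−∞, 15); the right piece maps [3, ∞) onto [15, ∞).
These images together cover ℝ, so σ is surjective.
Because the two images are disjoint, no x < 3 has σ(x) = σ(3), so we compute σ⁻¹(25): 25 lies in [15, ∞), so solve 2x + 9 = 25: x = (25 − 9)/2 = 8.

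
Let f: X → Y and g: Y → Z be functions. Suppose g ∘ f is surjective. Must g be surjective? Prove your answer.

Let c ∈ Z. Since g ∘ f is surjective, some a ∈ X has g(f(a)) = c. Then b = f(a) ∈ Y satisfies g(b) = c. So g is surjective.

surjective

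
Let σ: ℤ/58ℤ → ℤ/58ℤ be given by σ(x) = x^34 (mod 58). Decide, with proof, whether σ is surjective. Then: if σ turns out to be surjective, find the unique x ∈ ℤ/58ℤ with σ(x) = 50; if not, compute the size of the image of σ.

σ(28): Repeated squaring mod 58: 28^1 ≡ 28, 28^2 ≡ 28² = 784 ≡ 30, 28^4 ≡ 30² = 900 ≡ 30, 28^8 ≡ 30² = 900 ≡ 30, 28^16 ≡ 30² = 900 ≡ 30, 28^32 ≡ 30² = 900 ≡ 30. Since 34 = 32 + 2, 28^34 ≡ 30·30: 30·30 = 900 ≡ 30. So 28^34 ≡ 30 (mod 58).
σ(30): Repeated squaring mod 58: 30^1 ≡ 30, 30^2 ≡ 30² = 900 ≡ 30, 30^4 ≡ 30² = 900 ≡ 30, 30^8 ≡ 30² = 900 ≡ 30, 30^16 ≡ 30² = 900 ≡ 30, 30^32 ≡ 30² = 900 ≡ 30. Since 34 = 32 + 2, 30^34 ≡ 30·30: 30·30 = 900 ≡ 30. So 30^34 ≡ 30 (mod 58).
So σ(28) = σ(30) = 30 while 28 ≠ 30, thus σ is not injective.
A non-injective map from the 58-element set ℤ/58ℤ to itself takes at most 57 distinct values, so it cannot be surjective. Therefore σ is not surjective.
Since σ is not surjective, we determine |image(σ)|. Computing x^34 mod 58 for each x (by repeated squaring, reducing mod 58 at every step), the values σ(0), σ(1), …, σ(57) are: 0, 1, 6, 33, 36, 23, 24, 25, 42, 45, 22, 9, 28, 49, 34, 5, 20, 57, 38, 51, 16, 13, 54, 53, 52, 7, 4, 35, 30, 29, 30, 35, 4, 7, 52, 53, 54, 13, 16, 51, 38, 57, 20, 5, 34, 49, 28, 9, 22, 45, 42, 25, 24, 23, 36, 33, 6, 1.
The distinct values are {0, 1, 4, 5, 6, 7, 9, 13, 16, 20, 22, 23, 24, 25, 28, 29, 30, 33, 34, 35, 36, 38, 42, 45, 49, 51, 52, 53, 54, 57}; there are 30 of them.

30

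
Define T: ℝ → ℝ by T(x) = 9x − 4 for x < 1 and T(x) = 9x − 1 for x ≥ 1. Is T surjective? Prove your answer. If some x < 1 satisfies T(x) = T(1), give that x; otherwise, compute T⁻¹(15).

16/9

Both pieces are strictly increasing (slopes 9 and 9), so each is injective on its own interval.
The left piece maps (−∞, 1) onto (−∞, 5); the right piece maps [1, ∞) onto [8, ∞).
The union (−∞, 5) ∪ [8, ∞) omits the interval between 5 and 8; in particular 5 has no preimage. So T is not surjective.
Because the two images are disjoint, no x < 1 has T(x) = T(1), so we compute T⁻¹(15): 15 lies in [8, ∞), so solve 9x − 1 = 15: x = (15 + 1)/9 = 16/9.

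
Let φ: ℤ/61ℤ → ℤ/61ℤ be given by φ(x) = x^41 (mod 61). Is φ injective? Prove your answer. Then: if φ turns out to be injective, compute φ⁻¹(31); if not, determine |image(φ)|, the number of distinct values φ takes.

Since 61 is prime, the nonzero elements of ℤ/61ℤ form a cyclic group of order 60.
As gcd(41, 60) = 1, raising to the 41st power is a bijection on this group: if x_1^41 ≡ x_2^41 then (x_1x_2^{−1})^41 = 1, and the only element of order dividing gcd(41, 60) = 1 is 1, so x_1 = x_2.
With φ(0) = 0 this makes φ injective on all of ℤ/61ℤ, hence bijective (finite equal-size domain and codomain). In particular φ is injective.
Since φ is injective, we find the preimage of 31. The inverse of x ↦ x^41 on (ℤ/61ℤ)^× is x ↦ x^41, because 41·41 = 1681 = 28·60 + 1 ≡ 1 (mod 60) and x^{60} = 1 for x ≠ 0 (Fermat). So φ⁻¹(31) = 31^41 mod 61.
Repeated squaring mod 61: 31^1 ≡ 31, 31^2 ≡ 31² = 961 ≡ 46, 31^4 ≡ 46² = 2116 ≡ 42, 31^8 ≡ 42² = 1764 ≡ 56, 31^16 ≡ 56² = 3136 ≡ 25, 31^32 ≡ 25² = 625 ≡ 15. Since 41 = 32 + 8 + 1, 31^41 ≡ 15·56·31: 15·56 = 840 ≡ 47, then 47·31 = 1457 ≡ 54. So 31^41 ≡ 54 (mod 61).
Hence φ⁻¹(31) = 54.

54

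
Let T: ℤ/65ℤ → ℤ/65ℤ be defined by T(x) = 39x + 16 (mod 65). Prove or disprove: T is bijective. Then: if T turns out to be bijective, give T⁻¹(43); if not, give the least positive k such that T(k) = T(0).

We have gcd(39, 65) = 13 > 1. Taking a = 0 and b = 5: T(0) = 16 and T(5) = 39·5 + 16 = 211 ≡ 16 (mod 65).
So T(0) = T(5) while 0 ≠ 5, thus T is not injective, hence not bijective.
Since T is not bijective, we find the least positive k with T(k) = T(0): this means 39k ≡ 0 (mod 65), i.e. 65 ∣ 39k. Since gcd(39, 65) = 13, dividing through by 13 this holds exactly when 5 ∣ 3k, and as gcd(3, 5) = 1, exactly when 5 ∣ k.
The smallest positive such k is 5.

5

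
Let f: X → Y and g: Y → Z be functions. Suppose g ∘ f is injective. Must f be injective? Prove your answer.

injective

Suppose f(a) = f(b). Applying g: (g ∘ f)(a) = (g ∘ f)(b). Since g ∘ f is injective, a = b. Thus f is injective.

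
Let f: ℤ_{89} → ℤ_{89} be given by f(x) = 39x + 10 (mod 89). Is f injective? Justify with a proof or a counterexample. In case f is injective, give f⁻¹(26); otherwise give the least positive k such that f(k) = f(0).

Suppose f(a) = f(b) in ℤ_{89}. Then 39a + 10 ≡ 39b + 10 (mod 89), thus 39(a − b) ≡ 0 (mod 89).
Since gcd(39, 89) = 1, 39 is invertible modulo 89, thus a − b ≡ 0 (mod 89), i.e. a = b.
Thus f is injective.
We now compute 39⁻¹ mod 89 explicitly. Euclid's algorithm: 89 = 2·39 + 11, 39 = 3·11 + 6, 11 = 1·6 + 5, 6 = 1·5 + 1; back-substituting gives 1 = 16·39 − 7·89, so 39⁻¹ ≡ 16 (mod 89).
Since f is injective, we find f⁻¹(26): we need 39x ≡ 26 − 10 ≡ 16 (mod 89). Using 39⁻¹ = 16: x ≡ 16·16 = 256 = 2·89 + 78, so x = 78.
Check: f(78) = 39·78 + 10 = 3052 = 34·89 + 26 ≡ 26 (mod 89).

78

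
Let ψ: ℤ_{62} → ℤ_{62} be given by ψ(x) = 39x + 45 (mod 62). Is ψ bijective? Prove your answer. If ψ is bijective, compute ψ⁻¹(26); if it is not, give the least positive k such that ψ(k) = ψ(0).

Suppose ψ(x_1) = ψ(x_2) in ℤ_{62}. Then 39x_1 + 45 ≡ 39x_2 + 45 (mod 62), hence 39(x_1 − x_2) ≡ 0 (mod 62).
Since gcd(39, 62) = 1, 39 is invertible modulo 62, thus x_1 − x_2 ≡ 0 (mod 62), i.e. x_1 = x_2.
We now compute 39⁻¹ mod 62 explicitly. Euclid's algorithm: 62 = 1·39 + 23, 39 = 1·23 + 16, 23 = 1·16 + 7, 16 = 2·7 + 2, 7 = 3·2 + 1; back-substituting gives 1 = 35·39 − 22·62, so 39⁻¹ ≡ 35 (mod 62).
Then y ↦ 35(y − 45) is a two-sided inverse to ψ, so every y ∈ ℤ_{62} has a preimage.
Thus ψ is bijective.
Since ψ is bijective, we find ψ⁻¹(26): we need 39x ≡ 26 − 45 ≡ 43 (mod 62). Using 39⁻¹ = 35: x ≡ 35·43 = 1505 = 24·62 + 17, so x = 17.
Check: ψ(17) = 39·17 + 45 = 708 = 11·62 + 26 ≡ 26 (mod 62).

17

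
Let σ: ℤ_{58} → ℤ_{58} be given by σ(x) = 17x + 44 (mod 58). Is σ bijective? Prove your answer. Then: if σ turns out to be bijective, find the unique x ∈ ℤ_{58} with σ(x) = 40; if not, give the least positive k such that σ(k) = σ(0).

By definition, σ is injective if σ(s) = σ(t) implies s = t.
Suppose σ(s) = σ(t) in ℤ_{58}. Then 17s + 44 ≡ 17t + 44 (mod 58), hence 17(s − t) ≡ 0 (mod 58).
Since gcd(17, 58) = 1, 17 is invertible modulo 58, hence s − t ≡ 0 (mod 58), i.e. s = t.
We now compute 17⁻¹ mod 58 explicitly. Euclid's algorithm: 58 = 3·17 + 7, 17 = 2·7 + 3, 7 = 2·3 + 1; back-substituting gives 1 = 41·17 − 12·58, so 17⁻¹ ≡ 41 (mod 58).
For any y ∈ ℤ_{58}, x = 41(y − 44) mod 58 satisfies σ(x) = 17·41(y − 44) + 44 ≡ y (since 17·41 ≡ 1 mod 58). So every y has a preimage.
Therefore σ is bijective.
Since σ is bijective, we find σ⁻¹(40): we need 17x ≡ 40 − 44 ≡ 54 (mod 58). Using 17⁻¹ = 41: x ≡ 41·54 = 2214 = 38·58 + 10, so x = 10.
Check: σ(10) = 17·10 + 44 = 214 = 3·58 + 40 ≡ 40 (mod 58).

10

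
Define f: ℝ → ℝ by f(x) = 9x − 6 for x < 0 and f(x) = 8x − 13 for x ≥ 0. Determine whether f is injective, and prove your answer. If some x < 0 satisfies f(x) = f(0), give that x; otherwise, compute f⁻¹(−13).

-7/9

Both pieces are strictly increasing (slopes 9 and 8), so each is injective on its own interval.
The left piece maps (−∞, 0) onto (−∞, −6); the right piece maps [0, ∞) onto [−13, ∞).
These images overlap. In particular f(0) = −13 (right piece), and solving 9x − 6 = −13 on the left piece gives x = −7/9 < 0.
So f(−7/9) = f(0) with −7/9 ≠ 0, and f is not injective. This x = −7/9 is the requested value below 0.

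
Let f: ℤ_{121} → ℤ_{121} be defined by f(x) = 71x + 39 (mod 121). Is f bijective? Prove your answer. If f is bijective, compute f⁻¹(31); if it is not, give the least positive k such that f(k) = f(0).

5

Suppose f(x_1) = f(x_2) in ℤ_{121}. Then 71x_1 + 39 ≡ 71x_2 + 39 (mod 121), hence 71(x_1 − x_2) ≡ 0 (mod 121).
Since gcd(71, 121) = 1, 71 is invertible modulo 121, thus x_1 − x_2 ≡ 0 (mod 121), i.e. x_1 = x_2.
We now compute 71⁻¹ mod 121 explicitly. Euclid's algorithm: 121 = 1·71 + 50, 71 = 1·50 + 21, 50 = 2·21 + 8, 21 = 2·8 + 5, 8 = 1·5 + 3, 5 = 1·3 + 2, 3 = 1·2 + 1; back-substituting gives 1 = 75·71 − 44·121, so 71⁻¹ ≡ 75 (mod 121).
For any y ∈ ℤ_{121}, x = 75(y − 39) mod 121 satisfies f(x) = 71·75(y − 39) + 39 ≡ y (since 71·75 ≡ 1 mod 121). So every y has a preimage.
Thus f is bijective.
Since f is bijective, we compute f⁻¹(31): solve 71x + 39 ≡ 31 (mod 121), i.e. 71x ≡ 113 (mod 121).
Multiplying by 71⁻¹ = 75 gives x ≡ 75·113 = 8475 = 70·121 + 5 ≡ 5 (mod 121).
Check: f(5) = 71·5 + 39 = 394 = 3·121 + 31 ≡ 31 (mod 121).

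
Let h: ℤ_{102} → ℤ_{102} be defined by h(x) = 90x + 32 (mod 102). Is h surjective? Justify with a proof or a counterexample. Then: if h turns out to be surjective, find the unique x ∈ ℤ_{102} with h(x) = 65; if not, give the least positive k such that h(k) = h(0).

By definition, h is surjective if every y in the codomain equals h(x) for some x in the domain.
Since gcd(90, 102) = 6, we have 90x ≡ 0 (mod 6) for all x, so h(x) ≡ 2 (mod 6).
But 0 ≢ 2 (mod 6), so 0 ∈ ℤ_{102} has no preimage. So h is not surjective.
Since h is not surjective, we find the least positive k with h(k) = h(0): this means 90k ≡ 0 (mod 102), i.e. 102 ∣ 90k. Since gcd(90, 102) = 6, dividing through by 6 this holds exactly when 17 ∣ 15k, and as gcd(15, 17) = 1, exactly when 17 ∣ k.
The smallest positive such k is 17.

17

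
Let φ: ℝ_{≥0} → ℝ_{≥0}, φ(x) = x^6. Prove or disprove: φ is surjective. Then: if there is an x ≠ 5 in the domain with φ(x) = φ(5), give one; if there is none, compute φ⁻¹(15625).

For any y ∈ ℝ_{≥0}, x = y^{1/6} ∈ ℝ_{≥0} gives φ(x) = y, so φ is surjective.
Since x ↦ x^6 is strictly increasing on ℝ_{≥0}, it is injective there, so no x ≠ 5 in the domain has φ(x) = φ(5). We therefore compute φ⁻¹(15625) = 15625^{1/6} = 5 (indeed 5^6 = 15625).

5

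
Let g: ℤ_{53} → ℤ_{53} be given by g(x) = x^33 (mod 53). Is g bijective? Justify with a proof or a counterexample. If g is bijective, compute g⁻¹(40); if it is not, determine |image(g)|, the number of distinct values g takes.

43

Since 53 is prime, the nonzero elements of ℤ_{53} form a cyclic group of order 52.
As gcd(33, 52) = 1, raising to the 33rd power is a bijection on this group: if s^33 ≡ t^33 then (st^{−1})^33 = 1, and the only element of order dividing gcd(33, 52) = 1 is 1, so s = t.
With g(0) = 0 this makes g injective on all of ℤ_{53}, hence bijective (finite equal-size domain and codomain). In particular g is bijective.
Since g is bijective, we find the preimage of 40. The inverse of x ↦ x^33 on (ℤ_{53})^× is x ↦ x^41, because 33·41 = 1353 = 26·52 + 1 ≡ 1 (mod 52) and x^{52} = 1 for x ≠ 0 (Fermat). So g⁻¹(40) = 40^41 mod 53.
Repeated squaring mod 53: 40^1 ≡ 40, 40^2 ≡ 40² = 1600 ≡ 10, 40^4 ≡ 10² = 100 ≡ 47, 40^8 ≡ 47² = 2209 ≡ 36, 40^16 ≡ 36² = 1296 ≡ 24, 40^32 ≡ 24² = 576 ≡ 46. Since 41 = 32 + 8 + 1, 40^41 ≡ 46·36·40: 46·36 = 1656 ≡ 13, then 13·40 = 520 ≡ 43. So 40^41 ≡ 43 (mod 53).
Hence g⁻¹(40) = 43.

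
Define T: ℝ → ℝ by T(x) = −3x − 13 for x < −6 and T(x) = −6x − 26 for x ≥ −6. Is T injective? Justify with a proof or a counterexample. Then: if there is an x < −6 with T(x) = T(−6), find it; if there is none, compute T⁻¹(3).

Both pieces are strictly decreasing (slopes −3 and −6), so each is injective on its own interval.
The left piece maps (−∞, −6) onto (5, ∞); the right piece maps [−6, ∞) onto (−∞, 10].
These images overlap. In particular T(−6) = 10 (right piece), and solving −3x − 13 = 10 on the left piece gives x = −23/3 < −6.
So T(−23/3) = T(−6) with −23/3 ≠ −6, and T is not injective. This x = −23/3 is the requested value below −6.

-23/3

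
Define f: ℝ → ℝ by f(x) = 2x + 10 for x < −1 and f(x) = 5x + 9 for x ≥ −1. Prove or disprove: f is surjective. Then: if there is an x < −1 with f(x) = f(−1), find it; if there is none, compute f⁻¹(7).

Both pieces are strictly increasing (slopes 2 and 5), so each is injective on its own interval.
The left piece maps (−∞, −1) onto (−∞, 8); the right piece maps [−1, ∞) onto [4, ∞).
The union (−∞, 8) ∪ [4, ∞) covers ℝ, so f is surjective.
For the follow-up: the images overlap, so an x < −1 with f(x) = f(−1) exists. f(−1) = 4; solving 2x + 10 = 4 for x < −1 gives x = (4 − 10)/2 = −3.

-3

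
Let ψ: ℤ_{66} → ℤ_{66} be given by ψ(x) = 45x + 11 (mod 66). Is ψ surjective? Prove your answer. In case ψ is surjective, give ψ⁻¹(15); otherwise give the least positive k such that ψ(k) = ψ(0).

Since gcd(45, 66) = 3, we have 45x ≡ 0 (mod 3) for all x, so ψ(x) ≡ 2 (mod 3).
But 0 ≢ 2 (mod 3), so 0 ∈ ℤ_{66} has no preimage. So ψ is not surjective.
Since ψ is not surjective, we find the least positive k with ψ(k) = ψ(0): this means 45k ≡ 0 (mod 66), i.e. 66 ∣ 45k. Since gcd(45, 66) = 3, dividing through by 3 this holds exactly when 22 ∣ 15k, and as gcd(15, 22) = 1, exactly when 22 ∣ k.
The smallest positive such k is 22.

22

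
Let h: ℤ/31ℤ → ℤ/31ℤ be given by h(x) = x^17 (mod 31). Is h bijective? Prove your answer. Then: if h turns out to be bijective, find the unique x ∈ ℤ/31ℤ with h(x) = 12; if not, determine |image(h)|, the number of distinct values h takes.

Since 31 is prime, the nonzero elements of ℤ/31ℤ form a cyclic group of order 30.
As gcd(17, 30) = 1, raising to the 17th power is a bijection on this group: if a^17 ≡ b^17 then (ab^{−1})^17 = 1, and the only element of order dividing gcd(17, 30) = 1 is 1, so a = b.
With h(0) = 0 this makes h injective on all of ℤ/31ℤ, hence bijective (finite equal-size domain and codomain). In particular h is bijective.
Since h is bijective, we find the preimage of 12. The inverse of x ↦ x^17 on (ℤ/31ℤ)^× is x ↦ x^23, because 17·23 = 391 = 13·30 + 1 ≡ 1 (mod 30) and x^{30} = 1 for x ≠ 0 (Fermat). So h⁻¹(12) = 12^23 mod 31.
Repeated squaring mod 31: 12^1 ≡ 12, 12^2 ≡ 12² = 144 ≡ 20, 12^4 ≡ 20² = 400 ≡ 28, 12^8 ≡ 28² = 784 ≡ 9, 12^16 ≡ 9² = 81 ≡ 19. Since 23 = 16 + 4 + 2 + 1, 12^23 ≡ 19·28·20·12: 19·28 = 532 ≡ 5, then 5·20 = 100 ≡ 7, then 7·12 = 84 ≡ 22. So 12^23 ≡ 22 (mod 31).
Hence h⁻¹(12) = 22.

22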